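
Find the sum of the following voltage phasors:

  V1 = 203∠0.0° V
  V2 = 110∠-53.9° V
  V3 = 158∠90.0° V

Step 1 — Convert each phasor to rectangular form:
  V1 = 203·(cos(0.0°) + j·sin(0.0°)) = 203 V
  V2 = 110·(cos(-53.9°) + j·sin(-53.9°)) = 64.81 - j88.88 V
  V3 = 158·(cos(90.0°) + j·sin(90.0°)) = 0 + j158 V
Step 2 — Sum components: V_total = 267.8 + j69.12 V.
Step 3 — Convert to polar: |V_total| = 276.6 V, ∠V_total = 14.5°.

V_total = 276.6∠14.5° V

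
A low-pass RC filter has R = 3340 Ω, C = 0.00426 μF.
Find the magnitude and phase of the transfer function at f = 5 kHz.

Step 1 — Angular frequency: ω = 2π·5000 = 3.142e+04 rad/s.
Step 2 — Transfer function: H(jω) = 1/(1 + jωRC).
Step 3 — Denominator: 1 + jωRC = 1 + j·3.142e+04·3340·4.26e-09 = 1 + j0.447.
Step 4 — H = 0.8335 - j0.3726.
Step 5 — Magnitude: |H| = 0.9129 (-0.8 dB); phase: φ = -24.1°.

|H| = 0.9129 (-0.8 dB), φ = -24.1°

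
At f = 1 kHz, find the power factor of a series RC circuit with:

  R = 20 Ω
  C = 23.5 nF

Step 1 — Angular frequency: ω = 2π·f = 2π·1000 = 6283 rad/s.
Step 2 — Component impedances:
  R: Z = R = 20 Ω
  C: Z = 1/(jωC) = -j/(ω·C) = 0 - j6773 Ω
Step 3 — Series combination: Z_total = R + C = 20 - j6773 Ω = 6773∠-89.8° Ω.
Step 4 — Power factor: PF = cos(φ) = Re(Z)/|Z| = 20/6773 = 0.002953.
Step 5 — Type: Im(Z) = -6773 ⇒ leading (phase φ = -89.8°).

PF = 0.002953 (leading, φ = -89.8°)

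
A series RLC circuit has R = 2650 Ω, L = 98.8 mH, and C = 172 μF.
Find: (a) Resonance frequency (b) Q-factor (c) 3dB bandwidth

Step 1 — Resonance: ω₀ = 1/√(LC) = 1/√(0.0988·0.000172) = 242.6 rad/s.
Step 2 — f₀ = ω₀/(2π) = 38.61 Hz.
Step 3 — Series Q: Q = ω₀L/R = 242.6·0.0988/2650 = 0.009044.
Step 4 — Bandwidth: Δω = ω₀/Q = 2.682e+04 rad/s; BW = Δω/(2π) = 4269 Hz.

(a) f₀ = 38.61 Hz  (b) Q = 0.009044  (c) BW = 4269 Hz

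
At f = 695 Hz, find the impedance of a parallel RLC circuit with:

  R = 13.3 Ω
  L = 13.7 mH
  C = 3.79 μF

Step 1 — Angular frequency: ω = 2π·f = 2π·695 = 4367 rad/s.
Step 2 — Component impedances:
  R: Z = R = 13.3 Ω
  L: Z = jωL = j·4367·0.0137 = 0 + j59.83 Ω
  C: Z = 1/(jωC) = -j/(ω·C) = 0 - j60.42 Ω
Step 3 — Parallel combination: 1/Z_total = 1/R + 1/L + 1/C; Z_total = 13.3 + j0.0292 Ω = 13.3∠0.1° Ω.

Z = 13.3 + j0.0292 Ω = 13.3∠0.1° Ω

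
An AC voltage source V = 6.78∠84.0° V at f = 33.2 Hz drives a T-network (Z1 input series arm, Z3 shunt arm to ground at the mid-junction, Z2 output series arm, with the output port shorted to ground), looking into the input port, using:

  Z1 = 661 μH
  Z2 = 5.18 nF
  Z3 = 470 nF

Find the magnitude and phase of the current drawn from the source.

Step 1 — Angular frequency: ω = 2π·f = 2π·33.2 = 208.6 rad/s.
Step 2 — Component impedances:
  Z1: Z = jωL = j·208.6·0.000661 = 0 + j0.1379 Ω
  Z2: Z = 1/(jωC) = -j/(ω·C) = 0 - j9.254e+05 Ω
  Z3: Z = 1/(jωC) = -j/(ω·C) = 0 - j1.02e+04 Ω
Step 3 — With the output port shorted to ground, the output series arm Z2 runs from the junction to ground; the shunt arm Z3 also runs from the junction to ground. They appear in parallel: Z3 || Z2 = 0 - j1.009e+04 Ω.
Step 4 — Series with input arm Z1: Z_in = Z1 + (Z3 || Z2) = 0 - j1.009e+04 Ω = 1.009e+04∠-90.0° Ω.
Step 5 — Source phasor: V = 6.78∠84.0° V = 0.7087 + j6.743 V.
Step 6 — Ohm's law: I = V / Z_total = (0.7087 + j6.743) / (0 - j1.009e+04) = -0.0006684 + j7.025e-05 A.
Step 7 — Convert to polar: |I| = 0.0006721 A, ∠I = 174.0°.

I = 0.0006721∠174.0° A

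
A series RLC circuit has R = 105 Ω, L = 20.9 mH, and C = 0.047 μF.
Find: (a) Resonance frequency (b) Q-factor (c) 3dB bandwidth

Step 1 — Resonance: ω₀ = 1/√(LC) = 1/√(0.0209·4.7e-08) = 3.191e+04 rad/s.
Step 2 — f₀ = ω₀/(2π) = 5078 Hz.
Step 3 — Series Q: Q = ω₀L/R = 3.191e+04·0.0209/105 = 6.351.
Step 4 — Bandwidth: Δω = ω₀/Q = 5024 rad/s; BW = Δω/(2π) = 799.6 Hz.

(a) f₀ = 5078 Hz  (b) Q = 6.351  (c) BW = 799.6 Hz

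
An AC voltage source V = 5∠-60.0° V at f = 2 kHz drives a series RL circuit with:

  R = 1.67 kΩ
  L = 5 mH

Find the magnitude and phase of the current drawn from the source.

Step 1 — Angular frequency: ω = 2π·f = 2π·2000 = 1.257e+04 rad/s.
Step 2 — Component impedances:
  R: Z = R = 1670 Ω
  L: Z = jωL = j·1.257e+04·0.005 = 0 + j62.83 Ω
Step 3 — Series combination: Z_total = R + L = 1670 + j62.83 Ω = 1671∠2.2° Ω.
Step 4 — Source phasor: V = 5∠-60.0° V = 2.5 - j4.33 V.
Step 5 — Ohm's law: I = V / Z_total = (2.5 - j4.33) / (1670 + j62.83) = 0.001397 - j0.002645 A.
Step 6 — Convert to polar: |I| = 0.002992 A, ∠I = -62.2°.

I = 0.002992∠-62.2° A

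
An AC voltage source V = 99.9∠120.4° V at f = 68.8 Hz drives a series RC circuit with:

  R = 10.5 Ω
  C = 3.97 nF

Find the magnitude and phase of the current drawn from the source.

Step 1 — Angular frequency: ω = 2π·f = 2π·68.8 = 432.3 rad/s.
Step 2 — Component impedances:
  R: Z = R = 10.5 Ω
  C: Z = 1/(jωC) = -j/(ω·C) = 0 - j5.827e+05 Ω
Step 3 — Series combination: Z_total = R + C = 10.5 - j5.827e+05 Ω = 5.827e+05∠-90.0° Ω.
Step 4 — Source phasor: V = 99.9∠120.4° V = -50.55 + j86.17 V.
Step 5 — Ohm's law: I = V / Z_total = (-50.55 + j86.17) / (10.5 - j5.827e+05) = -0.0001479 - j8.675e-05 A.
Step 6 — Convert to polar: |I| = 0.0001714 A, ∠I = -149.6°.

I = 0.0001714∠-149.6° A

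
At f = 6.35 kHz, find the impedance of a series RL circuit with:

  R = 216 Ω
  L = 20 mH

Step 1 — Angular frequency: ω = 2π·f = 2π·6350 = 3.99e+04 rad/s.
Step 2 — Component impedances:
  R: Z = R = 216 Ω
  L: Z = jωL = j·3.99e+04·0.02 = 0 + j798 Ω
Step 3 — Series combination: Z_total = R + L = 216 + j798 Ω = 826.7∠74.9° Ω.

Z = 216 + j798 Ω = 826.7∠74.9° Ω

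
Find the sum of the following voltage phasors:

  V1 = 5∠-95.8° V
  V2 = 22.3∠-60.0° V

Step 1 — Convert each phasor to rectangular form:
  V1 = 5·(cos(-95.8°) + j·sin(-95.8°)) = -0.5053 - j4.974 V
  V2 = 22.3·(cos(-60.0°) + j·sin(-60.0°)) = 11.15 - j19.31 V
Step 2 — Sum components: V_total = 10.64 - j24.29 V.
Step 3 — Convert to polar: |V_total| = 26.52 V, ∠V_total = -66.3°.

V_total = 26.52∠-66.3° V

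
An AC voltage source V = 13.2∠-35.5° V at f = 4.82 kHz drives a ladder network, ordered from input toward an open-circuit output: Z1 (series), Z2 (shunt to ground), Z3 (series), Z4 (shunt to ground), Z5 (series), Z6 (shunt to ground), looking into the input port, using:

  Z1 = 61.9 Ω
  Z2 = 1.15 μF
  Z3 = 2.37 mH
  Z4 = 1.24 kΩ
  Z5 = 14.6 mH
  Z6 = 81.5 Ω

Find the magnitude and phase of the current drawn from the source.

Step 1 — Angular frequency: ω = 2π·f = 2π·4820 = 3.028e+04 rad/s.
Step 2 — Component impedances:
  Z1: Z = R = 61.9 Ω
  Z2: Z = 1/(jωC) = -j/(ω·C) = 0 - j28.71 Ω
  Z3: Z = jωL = j·3.028e+04·0.00237 = 0 + j71.78 Ω
  Z4: Z = R = 1240 Ω
  Z5: Z = jωL = j·3.028e+04·0.0146 = 0 + j442.2 Ω
  Z6: Z = R = 81.5 Ω
Step 3 — Ladder network (open output): work backward from the far end, alternating series and parallel combinations. Z_in = 62.73 - j30.4 Ω = 69.71∠-25.9° Ω.
Step 4 — Source phasor: V = 13.2∠-35.5° V = 10.75 - j7.665 V.
Step 5 — Ohm's law: I = V / Z_total = (10.75 - j7.665) / (62.73 - j30.4) = 0.1867 - j0.03172 A.
Step 6 — Convert to polar: |I| = 0.1894 A, ∠I = -9.6°.

I = 0.1894∠-9.6° A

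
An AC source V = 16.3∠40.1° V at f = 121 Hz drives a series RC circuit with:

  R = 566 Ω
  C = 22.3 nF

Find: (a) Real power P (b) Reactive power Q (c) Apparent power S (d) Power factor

Step 1 — Angular frequency: ω = 2π·f = 2π·121 = 760.3 rad/s.
Step 2 — Component impedances:
  R: Z = R = 566 Ω
  C: Z = 1/(jωC) = -j/(ω·C) = 0 - j5.898e+04 Ω
Step 3 — Series combination: Z_total = R + C = 566 - j5.898e+04 Ω = 5.899e+04∠-89.5° Ω.
Step 4 — Source phasor: V = 16.3∠40.1° V = 12.47 + j10.5 V.
Step 5 — Current: I = V / Z = -0.000176 + j0.0002131 A = 0.0002763∠129.6° A.
Step 6 — Complex power: S = V·I* = 4.322e-05 - j0.004504 VA.
Step 7 — Real power: P = Re(S) = 4.322e-05 W.
Step 8 — Reactive power: Q = Im(S) = -0.004504 VAR.
Step 9 — Apparent power: |S| = 0.004504 VA.
Step 10 — Power factor: PF = P/|S| = 0.009595 (leading).

(a) P = 4.322e-05 W  (b) Q = -0.004504 VAR  (c) S = 0.004504 VA  (d) PF = 0.009595 (leading)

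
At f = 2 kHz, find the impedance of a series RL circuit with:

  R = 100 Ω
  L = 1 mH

Step 1 — Angular frequency: ω = 2π·f = 2π·2000 = 1.257e+04 rad/s.
Step 2 — Component impedances:
  R: Z = R = 100 Ω
  L: Z = jωL = j·1.257e+04·0.001 = 0 + j12.57 Ω
Step 3 — Series combination: Z_total = R + L = 100 + j12.57 Ω = 100.8∠7.2° Ω.

Z = 100 + j12.57 Ω = 100.8∠7.2° Ω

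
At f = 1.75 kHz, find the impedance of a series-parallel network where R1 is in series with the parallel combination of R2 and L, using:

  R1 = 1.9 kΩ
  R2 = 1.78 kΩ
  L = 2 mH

Step 1 — Angular frequency: ω = 2π·f = 2π·1750 = 1.1e+04 rad/s.
Step 2 — Component impedances:
  R1: Z = R = 1900 Ω
  R2: Z = R = 1780 Ω
  L: Z = jωL = j·1.1e+04·0.002 = 0 + j21.99 Ω
Step 3 — Parallel branch: R2 || L = 1/(1/R2 + 1/L) = 0.2716 + j21.99 Ω.
Step 4 — Series with R1: Z_total = R1 + (R2 || L) = 1900 + j21.99 Ω = 1900∠0.7° Ω.

Z = 1900 + j21.99 Ω = 1900∠0.7° Ω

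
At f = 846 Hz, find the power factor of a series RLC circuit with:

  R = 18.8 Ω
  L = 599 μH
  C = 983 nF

Step 1 — Angular frequency: ω = 2π·f = 2π·846 = 5316 rad/s.
Step 2 — Component impedances:
  R: Z = R = 18.8 Ω
  L: Z = jωL = j·5316·0.000599 = 0 + j3.184 Ω
  C: Z = 1/(jωC) = -j/(ω·C) = 0 - j191.4 Ω
Step 3 — Series combination: Z_total = R + L + C = 18.8 - j188.2 Ω = 189.1∠-84.3° Ω.
Step 4 — Power factor: PF = cos(φ) = Re(Z)/|Z| = 18.8/189.13 = 0.0994.
Step 5 — Type: Im(Z) = -188.2 ⇒ leading (phase φ = -84.3°).

PF = 0.0994 (leading, φ = -84.3°)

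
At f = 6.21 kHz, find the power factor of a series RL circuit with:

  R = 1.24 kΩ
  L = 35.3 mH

Step 1 — Angular frequency: ω = 2π·f = 2π·6210 = 3.902e+04 rad/s.
Step 2 — Component impedances:
  R: Z = R = 1240 Ω
  L: Z = jωL = j·3.902e+04·0.0353 = 0 + j1377 Ω
Step 3 — Series combination: Z_total = R + L = 1240 + j1377 Ω = 1853∠48.0° Ω.
Step 4 — Power factor: PF = cos(φ) = Re(Z)/|Z| = 1240/1853.3 = 0.6691.
Step 5 — Type: Im(Z) = 1377 ⇒ lagging (phase φ = 48.0°).

PF = 0.6691 (lagging, φ = 48.0°)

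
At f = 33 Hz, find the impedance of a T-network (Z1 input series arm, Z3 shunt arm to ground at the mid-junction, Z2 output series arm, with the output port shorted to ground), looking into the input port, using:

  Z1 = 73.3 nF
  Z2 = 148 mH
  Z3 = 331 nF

Step 1 — Angular frequency: ω = 2π·f = 2π·33 = 207.3 rad/s.
Step 2 — Component impedances:
  Z1: Z = 1/(jωC) = -j/(ω·C) = 0 - j6.58e+04 Ω
  Z2: Z = jωL = j·207.3·0.148 = 0 + j30.69 Ω
  Z3: Z = 1/(jωC) = -j/(ω·C) = 0 - j1.457e+04 Ω
Step 3 — With the output port shorted to ground, the output series arm Z2 runs from the junction to ground; the shunt arm Z3 also runs from the junction to ground. They appear in parallel: Z3 || Z2 = 0 + j30.75 Ω.
Step 4 — Series with input arm Z1: Z_in = Z1 + (Z3 || Z2) = 0 - j6.577e+04 Ω = 6.577e+04∠-90.0° Ω.

Z = 0 - j6.577e+04 Ω = 6.577e+04∠-90.0° Ω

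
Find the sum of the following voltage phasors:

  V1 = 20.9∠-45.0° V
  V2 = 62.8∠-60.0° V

Step 1 — Convert each phasor to rectangular form:
  V1 = 20.9·(cos(-45.0°) + j·sin(-45.0°)) = 14.78 - j14.78 V
  V2 = 62.8·(cos(-60.0°) + j·sin(-60.0°)) = 31.4 - j54.39 V
Step 2 — Sum components: V_total = 46.18 - j69.16 V.
Step 3 — Convert to polar: |V_total| = 83.16 V, ∠V_total = -56.3°.

V_total = 83.16∠-56.3° V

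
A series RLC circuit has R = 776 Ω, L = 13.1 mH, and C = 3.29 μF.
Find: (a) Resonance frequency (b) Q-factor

Step 1 — Resonance condition Im(Z)=0 gives ω₀ = 1/√(LC).
Step 2 — ω₀ = 1/√(0.0131·3.29e-06) = 4817 rad/s.
Step 3 — f₀ = ω₀/(2π) = 766.6 Hz.
Step 4 — Series Q: Q = ω₀L/R = 4817·0.0131/776 = 0.08132.

(a) f₀ = 766.6 Hz  (b) Q = 0.08132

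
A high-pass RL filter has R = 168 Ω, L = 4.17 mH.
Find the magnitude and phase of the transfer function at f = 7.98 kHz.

Step 1 — Angular frequency: ω = 2π·7980 = 5.014e+04 rad/s.
Step 2 — Transfer function: H(jω) = jωL/(R + jωL).
Step 3 — Numerator jωL = j·209.1; denominator R + jωL = 168 + j209.1.
Step 4 — H = 0.6077 + j0.4883.
Step 5 — Magnitude: |H| = 0.7795 (-2.2 dB); phase: φ = 38.8°.

|H| = 0.7795 (-2.2 dB), φ = 38.8°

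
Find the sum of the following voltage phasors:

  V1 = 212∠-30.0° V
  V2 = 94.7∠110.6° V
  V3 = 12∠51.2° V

Step 1 — Convert each phasor to rectangular form:
  V1 = 212·(cos(-30.0°) + j·sin(-30.0°)) = 183.6 - j106 V
  V2 = 94.7·(cos(110.6°) + j·sin(110.6°)) = -33.32 + j88.64 V
  V3 = 12·(cos(51.2°) + j·sin(51.2°)) = 7.519 + j9.352 V
Step 2 — Sum components: V_total = 157.8 - j8.003 V.
Step 3 — Convert to polar: |V_total| = 158 V, ∠V_total = -2.9°.

V_total = 158∠-2.9° V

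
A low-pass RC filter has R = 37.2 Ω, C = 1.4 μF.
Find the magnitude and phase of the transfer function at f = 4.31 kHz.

Step 1 — Angular frequency: ω = 2π·4310 = 2.708e+04 rad/s.
Step 2 — Transfer function: H(jω) = 1/(1 + jωRC).
Step 3 — Denominator: 1 + jωRC = 1 + j·2.708e+04·37.2·1.4e-06 = 1 + j1.41.
Step 4 — H = 0.3345 - j0.4718.
Step 5 — Magnitude: |H| = 0.5784 (-4.8 dB); phase: φ = -54.7°.

|H| = 0.5784 (-4.8 dB), φ = -54.7°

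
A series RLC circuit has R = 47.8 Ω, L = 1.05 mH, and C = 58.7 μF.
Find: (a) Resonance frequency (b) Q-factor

Step 1 — Resonance condition Im(Z)=0 gives ω₀ = 1/√(LC).
Step 2 — ω₀ = 1/√(0.00105·5.87e-05) = 4028 rad/s.
Step 3 — f₀ = ω₀/(2π) = 641.1 Hz.
Step 4 — Series Q: Q = ω₀L/R = 4028·0.00105/47.8 = 0.08848.

(a) f₀ = 641.1 Hz  (b) Q = 0.08848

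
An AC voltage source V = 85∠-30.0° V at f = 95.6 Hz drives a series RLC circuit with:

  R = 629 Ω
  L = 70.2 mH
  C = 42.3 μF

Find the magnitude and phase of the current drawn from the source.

Step 1 — Angular frequency: ω = 2π·f = 2π·95.6 = 600.7 rad/s.
Step 2 — Component impedances:
  R: Z = R = 629 Ω
  L: Z = jωL = j·600.7·0.0702 = 0 + j42.17 Ω
  C: Z = 1/(jωC) = -j/(ω·C) = 0 - j39.36 Ω
Step 3 — Series combination: Z_total = R + L + C = 629 + j2.81 Ω = 629∠0.3° Ω.
Step 4 — Source phasor: V = 85∠-30.0° V = 73.61 - j42.5 V.
Step 5 — Ohm's law: I = V / Z_total = (73.61 - j42.5) / (629 + j2.81) = 0.1167 - j0.06809 A.
Step 6 — Convert to polar: |I| = 0.1351 A, ∠I = -30.3°.

I = 0.1351∠-30.3° A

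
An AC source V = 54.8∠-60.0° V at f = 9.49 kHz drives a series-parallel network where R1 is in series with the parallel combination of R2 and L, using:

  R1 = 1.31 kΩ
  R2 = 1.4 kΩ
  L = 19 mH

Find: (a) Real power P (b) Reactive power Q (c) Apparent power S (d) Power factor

Step 1 — Angular frequency: ω = 2π·f = 2π·9490 = 5.963e+04 rad/s.
Step 2 — Component impedances:
  R1: Z = R = 1310 Ω
  R2: Z = R = 1400 Ω
  L: Z = jωL = j·5.963e+04·0.019 = 0 + j1133 Ω
Step 3 — Parallel branch: R2 || L = 1/(1/R2 + 1/L) = 554 + j684.6 Ω.
Step 4 — Series with R1: Z_total = R1 + (R2 || L) = 1864 + j684.6 Ω = 1986∠20.2° Ω.
Step 5 — Source phasor: V = 54.8∠-60.0° V = 27.4 - j47.46 V.
Step 6 — Current: I = V / Z = 0.004713 - j0.02719 A = 0.0276∠-80.2° A.
Step 7 — Complex power: S = V·I* = 1.42 + j0.5214 VA.
Step 8 — Real power: P = Re(S) = 1.42 W.
Step 9 — Reactive power: Q = Im(S) = 0.5214 VAR.
Step 10 — Apparent power: |S| = 1.512 VA.
Step 11 — Power factor: PF = P/|S| = 0.9387 (lagging).

(a) P = 1.42 W  (b) Q = 0.5214 VAR  (c) S = 1.512 VA  (d) PF = 0.9387 (lagging)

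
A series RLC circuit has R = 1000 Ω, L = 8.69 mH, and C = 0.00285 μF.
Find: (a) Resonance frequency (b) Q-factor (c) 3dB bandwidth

Step 1 — Resonance: ω₀ = 1/√(LC) = 1/√(0.00869·2.85e-09) = 2.009e+05 rad/s.
Step 2 — f₀ = ω₀/(2π) = 3.198e+04 Hz.
Step 3 — Series Q: Q = ω₀L/R = 2.009e+05·0.00869/1000 = 1.746.
Step 4 — Bandwidth: Δω = ω₀/Q = 1.151e+05 rad/s; BW = Δω/(2π) = 1.831e+04 Hz.

(a) f₀ = 3.198e+04 Hz  (b) Q = 1.746  (c) BW = 1.831e+04 Hz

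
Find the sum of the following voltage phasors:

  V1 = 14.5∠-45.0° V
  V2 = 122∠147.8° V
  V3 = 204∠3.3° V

Step 1 — Convert each phasor to rectangular form:
  V1 = 14.5·(cos(-45.0°) + j·sin(-45.0°)) = 10.25 - j10.25 V
  V2 = 122·(cos(147.8°) + j·sin(147.8°)) = -103.2 + j65.01 V
  V3 = 204·(cos(3.3°) + j·sin(3.3°)) = 203.7 + j11.74 V
Step 2 — Sum components: V_total = 110.7 + j66.5 V.
Step 3 — Convert to polar: |V_total| = 129.1 V, ∠V_total = 31.0°.

V_total = 129.1∠31.0° V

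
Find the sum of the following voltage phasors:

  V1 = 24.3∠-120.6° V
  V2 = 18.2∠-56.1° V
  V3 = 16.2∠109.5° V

Step 1 — Convert each phasor to rectangular form:
  V1 = 24.3·(cos(-120.6°) + j·sin(-120.6°)) = -12.37 - j20.92 V
  V2 = 18.2·(cos(-56.1°) + j·sin(-56.1°)) = 10.15 - j15.11 V
  V3 = 16.2·(cos(109.5°) + j·sin(109.5°)) = -5.408 + j15.27 V
Step 2 — Sum components: V_total = -7.626 - j20.75 V.
Step 3 — Convert to polar: |V_total| = 22.11 V, ∠V_total = -110.2°.

V_total = 22.11∠-110.2° V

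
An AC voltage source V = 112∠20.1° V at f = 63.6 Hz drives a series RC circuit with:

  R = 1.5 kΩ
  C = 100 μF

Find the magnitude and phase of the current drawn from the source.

Step 1 — Angular frequency: ω = 2π·f = 2π·63.6 = 399.6 rad/s.
Step 2 — Component impedances:
  R: Z = R = 1500 Ω
  C: Z = 1/(jωC) = -j/(ω·C) = 0 - j25.02 Ω
Step 3 — Series combination: Z_total = R + C = 1500 - j25.02 Ω = 1500∠-1.0° Ω.
Step 4 — Source phasor: V = 112∠20.1° V = 105.2 + j38.49 V.
Step 5 — Ohm's law: I = V / Z_total = (105.2 + j38.49) / (1500 - j25.02) = 0.06967 + j0.02682 A.
Step 6 — Convert to polar: |I| = 0.07466 A, ∠I = 21.1°.

I = 0.07466∠21.1° A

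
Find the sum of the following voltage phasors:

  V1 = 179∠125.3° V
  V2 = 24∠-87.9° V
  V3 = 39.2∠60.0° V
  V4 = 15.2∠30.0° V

Step 1 — Convert each phasor to rectangular form:
  V1 = 179·(cos(125.3°) + j·sin(125.3°)) = -103.4 + j146.1 V
  V2 = 24·(cos(-87.9°) + j·sin(-87.9°)) = 0.8794 - j23.98 V
  V3 = 39.2·(cos(60.0°) + j·sin(60.0°)) = 19.6 + j33.95 V
  V4 = 15.2·(cos(30.0°) + j·sin(30.0°)) = 13.16 + j7.6 V
Step 2 — Sum components: V_total = -69.79 + j163.7 V.
Step 3 — Convert to polar: |V_total| = 177.9 V, ∠V_total = 113.1°.

V_total = 177.9∠113.1° V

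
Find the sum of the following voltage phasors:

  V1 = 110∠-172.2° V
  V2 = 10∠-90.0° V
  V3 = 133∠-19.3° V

Step 1 — Convert each phasor to rectangular form:
  V1 = 110·(cos(-172.2°) + j·sin(-172.2°)) = -109 - j14.93 V
  V2 = 10·(cos(-90.0°) + j·sin(-90.0°)) = 0 - j10 V
  V3 = 133·(cos(-19.3°) + j·sin(-19.3°)) = 125.5 - j43.96 V
Step 2 — Sum components: V_total = 16.54 - j68.89 V.
Step 3 — Convert to polar: |V_total| = 70.85 V, ∠V_total = -76.5°.

V_total = 70.85∠-76.5° V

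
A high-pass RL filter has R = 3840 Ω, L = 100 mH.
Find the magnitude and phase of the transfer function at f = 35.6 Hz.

Step 1 — Angular frequency: ω = 2π·35.6 = 223.7 rad/s.
Step 2 — Transfer function: H(jω) = jωL/(R + jωL).
Step 3 — Numerator jωL = j·22.37; denominator R + jωL = 3840 + j22.37.
Step 4 — H = 3.393e-05 + j0.005825.
Step 5 — Magnitude: |H| = 0.005825 (-44.7 dB); phase: φ = 89.7°.

|H| = 0.005825 (-44.7 dB), φ = 89.7°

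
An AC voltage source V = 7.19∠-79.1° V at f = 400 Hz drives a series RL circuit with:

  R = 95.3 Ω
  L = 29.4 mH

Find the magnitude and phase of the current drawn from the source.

Step 1 — Angular frequency: ω = 2π·f = 2π·400 = 2513 rad/s.
Step 2 — Component impedances:
  R: Z = R = 95.3 Ω
  L: Z = jωL = j·2513·0.0294 = 0 + j73.89 Ω
Step 3 — Series combination: Z_total = R + L = 95.3 + j73.89 Ω = 120.6∠37.8° Ω.
Step 4 — Source phasor: V = 7.19∠-79.1° V = 1.36 - j7.06 V.
Step 5 — Ohm's law: I = V / Z_total = (1.36 - j7.06) / (95.3 + j73.89) = -0.02696 - j0.05318 A.
Step 6 — Convert to polar: |I| = 0.05962 A, ∠I = -116.9°.

I = 0.05962∠-116.9° A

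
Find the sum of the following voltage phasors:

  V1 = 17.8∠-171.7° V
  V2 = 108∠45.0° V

Step 1 — Convert each phasor to rectangular form:
  V1 = 17.8·(cos(-171.7°) + j·sin(-171.7°)) = -17.61 - j2.57 V
  V2 = 108·(cos(45.0°) + j·sin(45.0°)) = 76.37 + j76.37 V
Step 2 — Sum components: V_total = 58.75 + j73.8 V.
Step 3 — Convert to polar: |V_total| = 94.33 V, ∠V_total = 51.5°.

V_total = 94.33∠51.5° V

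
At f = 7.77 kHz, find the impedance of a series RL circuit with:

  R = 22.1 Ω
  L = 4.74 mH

Step 1 — Angular frequency: ω = 2π·f = 2π·7770 = 4.882e+04 rad/s.
Step 2 — Component impedances:
  R: Z = R = 22.1 Ω
  L: Z = jωL = j·4.882e+04·0.00474 = 0 + j231.4 Ω
Step 3 — Series combination: Z_total = R + L = 22.1 + j231.4 Ω = 232.5∠84.5° Ω.

Z = 22.1 + j231.4 Ω = 232.5∠84.5° Ω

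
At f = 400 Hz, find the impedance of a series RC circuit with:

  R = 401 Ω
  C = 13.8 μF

Step 1 — Angular frequency: ω = 2π·f = 2π·400 = 2513 rad/s.
Step 2 — Component impedances:
  R: Z = R = 401 Ω
  C: Z = 1/(jωC) = -j/(ω·C) = 0 - j28.83 Ω
Step 3 — Series combination: Z_total = R + C = 401 - j28.83 Ω = 402∠-4.1° Ω.

Z = 401 - j28.83 Ω = 402∠-4.1° Ω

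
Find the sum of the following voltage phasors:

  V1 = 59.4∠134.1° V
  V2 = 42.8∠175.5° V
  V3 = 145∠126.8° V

Step 1 — Convert each phasor to rectangular form:
  V1 = 59.4·(cos(134.1°) + j·sin(134.1°)) = -41.34 + j42.66 V
  V2 = 42.8·(cos(175.5°) + j·sin(175.5°)) = -42.67 + j3.358 V
  V3 = 145·(cos(126.8°) + j·sin(126.8°)) = -86.86 + j116.1 V
Step 2 — Sum components: V_total = -170.9 + j162.1 V.
Step 3 — Convert to polar: |V_total| = 235.5 V, ∠V_total = 136.5°.

V_total = 235.5∠136.5° V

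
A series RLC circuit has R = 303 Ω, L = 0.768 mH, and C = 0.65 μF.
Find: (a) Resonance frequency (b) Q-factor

Step 1 — Resonance condition Im(Z)=0 gives ω₀ = 1/√(LC).
Step 2 — ω₀ = 1/√(0.000768·6.5e-07) = 4.476e+04 rad/s.
Step 3 — f₀ = ω₀/(2π) = 7123 Hz.
Step 4 — Series Q: Q = ω₀L/R = 4.476e+04·0.000768/303 = 0.1134.

(a) f₀ = 7123 Hz  (b) Q = 0.1134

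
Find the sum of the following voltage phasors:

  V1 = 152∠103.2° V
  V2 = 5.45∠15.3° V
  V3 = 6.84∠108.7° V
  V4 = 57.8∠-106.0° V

Step 1 — Convert each phasor to rectangular form:
  V1 = 152·(cos(103.2°) + j·sin(103.2°)) = -34.71 + j148 V
  V2 = 5.45·(cos(15.3°) + j·sin(15.3°)) = 5.257 + j1.438 V
  V3 = 6.84·(cos(108.7°) + j·sin(108.7°)) = -2.193 + j6.479 V
  V4 = 57.8·(cos(-106.0°) + j·sin(-106.0°)) = -15.93 - j55.56 V
Step 2 — Sum components: V_total = -47.58 + j100.3 V.
Step 3 — Convert to polar: |V_total| = 111 V, ∠V_total = 115.4°.

V_total = 111∠115.4° V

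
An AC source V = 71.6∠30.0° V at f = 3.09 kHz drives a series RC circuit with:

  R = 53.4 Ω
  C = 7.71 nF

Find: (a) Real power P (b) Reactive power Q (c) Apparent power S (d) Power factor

Step 1 — Angular frequency: ω = 2π·f = 2π·3090 = 1.942e+04 rad/s.
Step 2 — Component impedances:
  R: Z = R = 53.4 Ω
  C: Z = 1/(jωC) = -j/(ω·C) = 0 - j6680 Ω
Step 3 — Series combination: Z_total = R + C = 53.4 - j6680 Ω = 6681∠-89.5° Ω.
Step 4 — Source phasor: V = 71.6∠30.0° V = 62.01 + j35.8 V.
Step 5 — Current: I = V / Z = -0.005284 + j0.009324 A = 0.01072∠119.5° A.
Step 6 — Complex power: S = V·I* = 0.006134 - j0.7673 VA.
Step 7 — Real power: P = Re(S) = 0.006134 W.
Step 8 — Reactive power: Q = Im(S) = -0.7673 VAR.
Step 9 — Apparent power: |S| = 0.7674 VA.
Step 10 — Power factor: PF = P/|S| = 0.007993 (leading).

(a) P = 0.006134 W  (b) Q = -0.7673 VAR  (c) S = 0.7674 VA  (d) PF = 0.007993 (leading)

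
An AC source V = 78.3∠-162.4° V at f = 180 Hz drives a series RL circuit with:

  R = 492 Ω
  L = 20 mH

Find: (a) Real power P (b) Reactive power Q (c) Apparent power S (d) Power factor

Step 1 — Angular frequency: ω = 2π·f = 2π·180 = 1131 rad/s.
Step 2 — Component impedances:
  R: Z = R = 492 Ω
  L: Z = jωL = j·1131·0.02 = 0 + j22.62 Ω
Step 3 — Series combination: Z_total = R + L = 492 + j22.62 Ω = 492.5∠2.6° Ω.
Step 4 — Source phasor: V = 78.3∠-162.4° V = -74.63 - j23.68 V.
Step 5 — Current: I = V / Z = -0.1536 - j0.04106 A = 0.159∠-165.0° A.
Step 6 — Complex power: S = V·I* = 12.43 + j0.5717 VA.
Step 7 — Real power: P = Re(S) = 12.43 W.
Step 8 — Reactive power: Q = Im(S) = 0.5717 VAR.
Step 9 — Apparent power: |S| = 12.45 VA.
Step 10 — Power factor: PF = P/|S| = 0.9989 (lagging).

(a) P = 12.43 W  (b) Q = 0.5717 VAR  (c) S = 12.45 VA  (d) PF = 0.9989 (lagging)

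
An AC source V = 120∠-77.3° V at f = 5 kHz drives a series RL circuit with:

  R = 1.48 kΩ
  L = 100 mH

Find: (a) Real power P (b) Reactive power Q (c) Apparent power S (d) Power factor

Step 1 — Angular frequency: ω = 2π·f = 2π·5000 = 3.142e+04 rad/s.
Step 2 — Component impedances:
  R: Z = R = 1480 Ω
  L: Z = jωL = j·3.142e+04·0.1 = 0 + j3142 Ω
Step 3 — Series combination: Z_total = R + L = 1480 + j3142 Ω = 3473∠64.8° Ω.
Step 4 — Source phasor: V = 120∠-77.3° V = 26.38 - j117.1 V.
Step 5 — Current: I = V / Z = -0.02726 - j0.02124 A = 0.03455∠-142.1° A.
Step 6 — Complex power: S = V·I* = 1.767 + j3.751 VA.
Step 7 — Real power: P = Re(S) = 1.767 W.
Step 8 — Reactive power: Q = Im(S) = 3.751 VAR.
Step 9 — Apparent power: |S| = 4.147 VA.
Step 10 — Power factor: PF = P/|S| = 0.4262 (lagging).

(a) P = 1.767 W  (b) Q = 3.751 VAR  (c) S = 4.147 VA  (d) PF = 0.4262 (lagging)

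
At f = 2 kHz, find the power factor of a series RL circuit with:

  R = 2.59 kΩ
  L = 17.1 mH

Step 1 — Angular frequency: ω = 2π·f = 2π·2000 = 1.257e+04 rad/s.
Step 2 — Component impedances:
  R: Z = R = 2590 Ω
  L: Z = jωL = j·1.257e+04·0.0171 = 0 + j214.9 Ω
Step 3 — Series combination: Z_total = R + L = 2590 + j214.9 Ω = 2599∠4.7° Ω.
Step 4 — Power factor: PF = cos(φ) = Re(Z)/|Z| = 2590/2598.9 = 0.9966.
Step 5 — Type: Im(Z) = 214.9 ⇒ lagging (phase φ = 4.7°).

PF = 0.9966 (lagging, φ = 4.7°)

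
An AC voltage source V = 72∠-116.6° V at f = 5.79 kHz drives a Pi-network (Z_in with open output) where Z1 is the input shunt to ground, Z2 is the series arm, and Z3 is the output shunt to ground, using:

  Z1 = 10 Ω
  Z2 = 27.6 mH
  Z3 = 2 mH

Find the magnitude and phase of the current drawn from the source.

Step 1 — Angular frequency: ω = 2π·f = 2π·5790 = 3.638e+04 rad/s.
Step 2 — Component impedances:
  Z1: Z = R = 10 Ω
  Z2: Z = jωL = j·3.638e+04·0.0276 = 0 + j1004 Ω
  Z3: Z = jωL = j·3.638e+04·0.002 = 0 + j72.76 Ω
Step 3 — With open output, the series arm Z2 and the output shunt Z3 appear in series to ground: Z2 + Z3 = 0 + j1077 Ω.
Step 4 — Parallel with input shunt Z1: Z_in = Z1 || (Z2 + Z3) = 9.999 + j0.09286 Ω = 10∠0.5° Ω.
Step 5 — Source phasor: V = 72∠-116.6° V = -32.24 - j64.38 V.
Step 6 — Ohm's law: I = V / Z_total = (-32.24 - j64.38) / (9.999 + j0.09286) = -3.284 - j6.408 A.
Step 7 — Convert to polar: |I| = 7.2 A, ∠I = -117.1°.

I = 7.2∠-117.1° A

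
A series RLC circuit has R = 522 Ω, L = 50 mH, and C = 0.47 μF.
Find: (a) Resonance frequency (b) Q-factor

Step 1 — Resonance condition Im(Z)=0 gives ω₀ = 1/√(LC).
Step 2 — ω₀ = 1/√(0.05·4.7e-07) = 6523 rad/s.
Step 3 — f₀ = ω₀/(2π) = 1038 Hz.
Step 4 — Series Q: Q = ω₀L/R = 6523·0.05/522 = 0.6248.

(a) f₀ = 1038 Hz  (b) Q = 0.6248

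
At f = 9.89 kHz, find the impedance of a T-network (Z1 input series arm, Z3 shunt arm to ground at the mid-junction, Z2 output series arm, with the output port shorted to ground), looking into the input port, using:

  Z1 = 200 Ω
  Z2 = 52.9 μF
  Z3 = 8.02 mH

Step 1 — Angular frequency: ω = 2π·f = 2π·9890 = 6.214e+04 rad/s.
Step 2 — Component impedances:
  Z1: Z = R = 200 Ω
  Z2: Z = 1/(jωC) = -j/(ω·C) = 0 - j0.3042 Ω
  Z3: Z = jωL = j·6.214e+04·0.00802 = 0 + j498.4 Ω
Step 3 — With the output port shorted to ground, the output series arm Z2 runs from the junction to ground; the shunt arm Z3 also runs from the junction to ground. They appear in parallel: Z3 || Z2 = 0 - j0.3044 Ω.
Step 4 — Series with input arm Z1: Z_in = Z1 + (Z3 || Z2) = 200 - j0.3044 Ω = 200∠-0.1° Ω.

Z = 200 - j0.3044 Ω = 200∠-0.1° Ω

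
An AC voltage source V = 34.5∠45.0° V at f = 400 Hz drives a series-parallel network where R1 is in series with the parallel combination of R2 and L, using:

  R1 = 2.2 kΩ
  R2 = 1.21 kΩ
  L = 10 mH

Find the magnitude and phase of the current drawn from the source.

Step 1 — Angular frequency: ω = 2π·f = 2π·400 = 2513 rad/s.
Step 2 — Component impedances:
  R1: Z = R = 2200 Ω
  R2: Z = R = 1210 Ω
  L: Z = jωL = j·2513·0.01 = 0 + j25.13 Ω
Step 3 — Parallel branch: R2 || L = 1/(1/R2 + 1/L) = 0.5218 + j25.12 Ω.
Step 4 — Series with R1: Z_total = R1 + (R2 || L) = 2201 + j25.12 Ω = 2201∠0.7° Ω.
Step 5 — Source phasor: V = 34.5∠45.0° V = 24.4 + j24.4 V.
Step 6 — Ohm's law: I = V / Z_total = (24.4 + j24.4) / (2201 + j25.12) = 0.01121 + j0.01096 A.
Step 7 — Convert to polar: |I| = 0.01568 A, ∠I = 44.3°.

I = 0.01568∠44.3° A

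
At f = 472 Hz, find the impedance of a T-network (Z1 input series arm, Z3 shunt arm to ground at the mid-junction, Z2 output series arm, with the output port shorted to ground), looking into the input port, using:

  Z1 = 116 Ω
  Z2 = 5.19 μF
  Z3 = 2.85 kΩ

Step 1 — Angular frequency: ω = 2π·f = 2π·472 = 2966 rad/s.
Step 2 — Component impedances:
  Z1: Z = R = 116 Ω
  Z2: Z = 1/(jωC) = -j/(ω·C) = 0 - j64.97 Ω
  Z3: Z = R = 2850 Ω
Step 3 — With the output port shorted to ground, the output series arm Z2 runs from the junction to ground; the shunt arm Z3 also runs from the junction to ground. They appear in parallel: Z3 || Z2 = 1.48 - j64.94 Ω.
Step 4 — Series with input arm Z1: Z_in = Z1 + (Z3 || Z2) = 117.5 - j64.94 Ω = 134.2∠-28.9° Ω.

Z = 117.5 - j64.94 Ω = 134.2∠-28.9° Ω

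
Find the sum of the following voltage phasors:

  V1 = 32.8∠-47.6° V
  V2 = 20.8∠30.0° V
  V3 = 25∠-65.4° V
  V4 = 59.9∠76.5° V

Step 1 — Convert each phasor to rectangular form:
  V1 = 32.8·(cos(-47.6°) + j·sin(-47.6°)) = 22.12 - j24.22 V
  V2 = 20.8·(cos(30.0°) + j·sin(30.0°)) = 18.01 + j10.4 V
  V3 = 25·(cos(-65.4°) + j·sin(-65.4°)) = 10.41 - j22.73 V
  V4 = 59.9·(cos(76.5°) + j·sin(76.5°)) = 13.98 + j58.24 V
Step 2 — Sum components: V_total = 64.52 + j21.69 V.
Step 3 — Convert to polar: |V_total| = 68.07 V, ∠V_total = 18.6°.

V_total = 68.07∠18.6° V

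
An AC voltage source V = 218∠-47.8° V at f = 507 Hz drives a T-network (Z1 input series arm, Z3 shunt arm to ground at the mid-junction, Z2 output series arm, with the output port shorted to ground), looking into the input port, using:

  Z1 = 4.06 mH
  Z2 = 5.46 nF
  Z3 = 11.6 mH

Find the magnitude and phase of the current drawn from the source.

Step 1 — Angular frequency: ω = 2π·f = 2π·507 = 3186 rad/s.
Step 2 — Component impedances:
  Z1: Z = jωL = j·3186·0.00406 = 0 + j12.93 Ω
  Z2: Z = 1/(jωC) = -j/(ω·C) = 0 - j5.749e+04 Ω
  Z3: Z = jωL = j·3186·0.0116 = 0 + j36.95 Ω
Step 3 — With the output port shorted to ground, the output series arm Z2 runs from the junction to ground; the shunt arm Z3 also runs from the junction to ground. They appear in parallel: Z3 || Z2 = 0 + j36.98 Ω.
Step 4 — Series with input arm Z1: Z_in = Z1 + (Z3 || Z2) = 0 + j49.91 Ω = 49.91∠90.0° Ω.
Step 5 — Source phasor: V = 218∠-47.8° V = 146.4 - j161.5 V.
Step 6 — Ohm's law: I = V / Z_total = (146.4 - j161.5) / (0 + j49.91) = -3.236 - j2.934 A.
Step 7 — Convert to polar: |I| = 4.368 A, ∠I = -137.8°.

I = 4.368∠-137.8° A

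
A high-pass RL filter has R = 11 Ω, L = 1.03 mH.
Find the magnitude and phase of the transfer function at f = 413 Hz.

Step 1 — Angular frequency: ω = 2π·413 = 2595 rad/s.
Step 2 — Transfer function: H(jω) = jωL/(R + jωL).
Step 3 — Numerator jωL = j·2.673; denominator R + jωL = 11 + j2.673.
Step 4 — H = 0.05575 + j0.2294.
Step 5 — Magnitude: |H| = 0.2361 (-12.5 dB); phase: φ = 76.3°.

|H| = 0.2361 (-12.5 dB), φ = 76.3°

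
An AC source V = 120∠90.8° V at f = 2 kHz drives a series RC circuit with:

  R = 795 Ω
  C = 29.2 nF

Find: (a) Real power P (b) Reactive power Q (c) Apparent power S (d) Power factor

Step 1 — Angular frequency: ω = 2π·f = 2π·2000 = 1.257e+04 rad/s.
Step 2 — Component impedances:
  R: Z = R = 795 Ω
  C: Z = 1/(jωC) = -j/(ω·C) = 0 - j2725 Ω
Step 3 — Series combination: Z_total = R + C = 795 - j2725 Ω = 2839∠-73.7° Ω.
Step 4 — Source phasor: V = 120∠90.8° V = -1.675 + j120 V.
Step 5 — Current: I = V / Z = -0.04074 + j0.01127 A = 0.04227∠164.5° A.
Step 6 — Complex power: S = V·I* = 1.421 - j4.87 VA.
Step 7 — Real power: P = Re(S) = 1.421 W.
Step 8 — Reactive power: Q = Im(S) = -4.87 VAR.
Step 9 — Apparent power: |S| = 5.072 VA.
Step 10 — Power factor: PF = P/|S| = 0.28 (leading).

(a) P = 1.421 W  (b) Q = -4.87 VAR  (c) S = 5.072 VA  (d) PF = 0.28 (leading)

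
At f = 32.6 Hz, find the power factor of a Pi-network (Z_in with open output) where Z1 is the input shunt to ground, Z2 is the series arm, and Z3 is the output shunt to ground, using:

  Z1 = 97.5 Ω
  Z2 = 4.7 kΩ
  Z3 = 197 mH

Step 1 — Angular frequency: ω = 2π·f = 2π·32.6 = 204.8 rad/s.
Step 2 — Component impedances:
  Z1: Z = R = 97.5 Ω
  Z2: Z = R = 4700 Ω
  Z3: Z = jωL = j·204.8·0.197 = 0 + j40.35 Ω
Step 3 — With open output, the series arm Z2 and the output shunt Z3 appear in series to ground: Z2 + Z3 = 4700 + j40.35 Ω.
Step 4 — Parallel with input shunt Z1: Z_in = Z1 || (Z2 + Z3) = 95.52 + j0.01667 Ω = 95.52∠0.0° Ω.
Step 5 — Power factor: PF = cos(φ) = Re(Z)/|Z| = 95.52/95.52 = 1.
Step 6 — Type: Im(Z) = 0.01667 ⇒ lagging (phase φ = 0.0°).

PF = 1 (lagging, φ = 0.0°)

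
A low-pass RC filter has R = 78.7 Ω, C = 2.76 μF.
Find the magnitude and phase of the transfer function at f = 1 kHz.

Step 1 — Angular frequency: ω = 2π·1000 = 6283 rad/s.
Step 2 — Transfer function: H(jω) = 1/(1 + jωRC).
Step 3 — Denominator: 1 + jωRC = 1 + j·6283·78.7·2.76e-06 = 1 + j1.365.
Step 4 — H = 0.3493 - j0.4768.
Step 5 — Magnitude: |H| = 0.591 (-4.6 dB); phase: φ = -53.8°.

|H| = 0.591 (-4.6 dB), φ = -53.8°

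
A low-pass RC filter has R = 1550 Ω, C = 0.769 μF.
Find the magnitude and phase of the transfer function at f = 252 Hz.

Step 1 — Angular frequency: ω = 2π·252 = 1583 rad/s.
Step 2 — Transfer function: H(jω) = 1/(1 + jωRC).
Step 3 — Denominator: 1 + jωRC = 1 + j·1583·1550·7.69e-07 = 1 + j1.887.
Step 4 — H = 0.2192 - j0.4137.
Step 5 — Magnitude: |H| = 0.4682 (-6.6 dB); phase: φ = -62.1°.

|H| = 0.4682 (-6.6 dB), φ = -62.1°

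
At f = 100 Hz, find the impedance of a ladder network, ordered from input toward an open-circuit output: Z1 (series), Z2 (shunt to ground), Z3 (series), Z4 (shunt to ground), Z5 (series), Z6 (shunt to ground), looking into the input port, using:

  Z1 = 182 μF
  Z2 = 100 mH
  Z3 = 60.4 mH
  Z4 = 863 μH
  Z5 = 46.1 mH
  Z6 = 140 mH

Step 1 — Angular frequency: ω = 2π·f = 2π·100 = 628.3 rad/s.
Step 2 — Component impedances:
  Z1: Z = 1/(jωC) = -j/(ω·C) = 0 - j8.745 Ω
  Z2: Z = jωL = j·628.3·0.1 = 0 + j62.83 Ω
  Z3: Z = jωL = j·628.3·0.0604 = 0 + j37.95 Ω
  Z4: Z = jωL = j·628.3·0.000863 = 0 + j0.5422 Ω
  Z5: Z = jωL = j·628.3·0.0461 = 0 + j28.97 Ω
  Z6: Z = jωL = j·628.3·0.14 = 0 + j87.96 Ω
Step 3 — Ladder network (open output): work backward from the far end, alternating series and parallel combinations. Z_in = 0 + j15.12 Ω = 15.12∠90.0° Ω.

Z = 0 + j15.12 Ω = 15.12∠90.0° Ω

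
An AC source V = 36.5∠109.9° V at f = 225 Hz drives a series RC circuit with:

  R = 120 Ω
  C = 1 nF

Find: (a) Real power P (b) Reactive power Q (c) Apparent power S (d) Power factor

Step 1 — Angular frequency: ω = 2π·f = 2π·225 = 1414 rad/s.
Step 2 — Component impedances:
  R: Z = R = 120 Ω
  C: Z = 1/(jωC) = -j/(ω·C) = 0 - j7.074e+05 Ω
Step 3 — Series combination: Z_total = R + C = 120 - j7.074e+05 Ω = 7.074e+05∠-90.0° Ω.
Step 4 — Source phasor: V = 36.5∠109.9° V = -12.42 + j34.32 V.
Step 5 — Current: I = V / Z = -4.852e-05 - j1.756e-05 A = 5.16e-05∠-160.1° A.
Step 6 — Complex power: S = V·I* = 3.195e-07 - j0.001883 VA.
Step 7 — Real power: P = Re(S) = 3.195e-07 W.
Step 8 — Reactive power: Q = Im(S) = -0.001883 VAR.
Step 9 — Apparent power: |S| = 0.001883 VA.
Step 10 — Power factor: PF = P/|S| = 0.0001696 (leading).

(a) P = 3.195e-07 W  (b) Q = -0.001883 VAR  (c) S = 0.001883 VA  (d) PF = 0.0001696 (leading)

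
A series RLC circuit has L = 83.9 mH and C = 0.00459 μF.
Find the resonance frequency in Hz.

Step 1 — Resonance condition Im(Z)=0 gives ω₀ = 1/√(LC).
Step 2 — ω₀ = 1/√(0.0839·4.59e-09) = 5.096e+04 rad/s.
Step 3 — f₀ = ω₀/(2π) = 8110 Hz.

f₀ = 8110 Hz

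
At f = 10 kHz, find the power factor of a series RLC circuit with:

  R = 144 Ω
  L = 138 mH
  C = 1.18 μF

Step 1 — Angular frequency: ω = 2π·f = 2π·1e+04 = 6.283e+04 rad/s.
Step 2 — Component impedances:
  R: Z = R = 144 Ω
  L: Z = jωL = j·6.283e+04·0.138 = 0 + j8671 Ω
  C: Z = 1/(jωC) = -j/(ω·C) = 0 - j13.49 Ω
Step 3 — Series combination: Z_total = R + L + C = 144 + j8657 Ω = 8659∠89.0° Ω.
Step 4 — Power factor: PF = cos(φ) = Re(Z)/|Z| = 144/8659 = 0.01663.
Step 5 — Type: Im(Z) = 8657 ⇒ lagging (phase φ = 89.0°).

PF = 0.01663 (lagging, φ = 89.0°)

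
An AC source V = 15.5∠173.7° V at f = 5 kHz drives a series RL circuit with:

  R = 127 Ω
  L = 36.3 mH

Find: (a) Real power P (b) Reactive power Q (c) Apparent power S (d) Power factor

Step 1 — Angular frequency: ω = 2π·f = 2π·5000 = 3.142e+04 rad/s.
Step 2 — Component impedances:
  R: Z = R = 127 Ω
  L: Z = jωL = j·3.142e+04·0.0363 = 0 + j1140 Ω
Step 3 — Series combination: Z_total = R + L = 127 + j1140 Ω = 1147∠83.6° Ω.
Step 4 — Source phasor: V = 15.5∠173.7° V = -15.41 + j1.701 V.
Step 5 — Current: I = V / Z = -1.286e-05 + j0.01351 A = 0.01351∠90.1° A.
Step 6 — Complex power: S = V·I* = 0.02317 + j0.2081 VA.
Step 7 — Real power: P = Re(S) = 0.02317 W.
Step 8 — Reactive power: Q = Im(S) = 0.2081 VAR.
Step 9 — Apparent power: |S| = 0.2094 VA.
Step 10 — Power factor: PF = P/|S| = 0.1107 (lagging).

(a) P = 0.02317 W  (b) Q = 0.2081 VAR  (c) S = 0.2094 VA  (d) PF = 0.1107 (lagging)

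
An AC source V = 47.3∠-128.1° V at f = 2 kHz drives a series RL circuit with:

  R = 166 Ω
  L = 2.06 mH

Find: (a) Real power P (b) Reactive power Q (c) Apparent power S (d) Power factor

Step 1 — Angular frequency: ω = 2π·f = 2π·2000 = 1.257e+04 rad/s.
Step 2 — Component impedances:
  R: Z = R = 166 Ω
  L: Z = jωL = j·1.257e+04·0.00206 = 0 + j25.89 Ω
Step 3 — Series combination: Z_total = R + L = 166 + j25.89 Ω = 168∠8.9° Ω.
Step 4 — Source phasor: V = 47.3∠-128.1° V = -29.19 - j37.22 V.
Step 5 — Current: I = V / Z = -0.2058 - j0.1921 A = 0.2815∠-137.0° A.
Step 6 — Complex power: S = V·I* = 13.16 + j2.052 VA.
Step 7 — Real power: P = Re(S) = 13.16 W.
Step 8 — Reactive power: Q = Im(S) = 2.052 VAR.
Step 9 — Apparent power: |S| = 13.32 VA.
Step 10 — Power factor: PF = P/|S| = 0.9881 (lagging).

(a) P = 13.16 W  (b) Q = 2.052 VAR  (c) S = 13.32 VA  (d) PF = 0.9881 (lagging)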